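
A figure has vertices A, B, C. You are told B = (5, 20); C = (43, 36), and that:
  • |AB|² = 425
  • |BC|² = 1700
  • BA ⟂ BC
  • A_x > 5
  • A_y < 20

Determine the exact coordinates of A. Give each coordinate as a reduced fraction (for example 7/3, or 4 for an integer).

A = (13, 1)

1. A_x = 13  [[BA ⟂ BC ⇒ 38x+16y-510=0] ∩ [|A−(5, 20)|²=425]]
2. A_y = 1  [[BA ⟂ BC ⇒ 38x+16y-510=0] ∩ [|A−(5, 20)|²=425]]
   so A = (13, 1)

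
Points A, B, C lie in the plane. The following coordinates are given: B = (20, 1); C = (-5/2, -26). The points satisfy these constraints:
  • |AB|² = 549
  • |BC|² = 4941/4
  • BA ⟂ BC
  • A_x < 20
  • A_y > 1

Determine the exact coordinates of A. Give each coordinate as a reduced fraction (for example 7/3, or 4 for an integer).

A = (2, 16)

1. A_x = 2  [[BA ⟂ BC ⇒ -45/2x-27y+477=0] ∩ [|A−(20, 1)|²=549]]
2. A_y = 16  [[BA ⟂ BC ⇒ -45/2x-27y+477=0] ∩ [|A−(20, 1)|²=549]]
   so A = (2, 16)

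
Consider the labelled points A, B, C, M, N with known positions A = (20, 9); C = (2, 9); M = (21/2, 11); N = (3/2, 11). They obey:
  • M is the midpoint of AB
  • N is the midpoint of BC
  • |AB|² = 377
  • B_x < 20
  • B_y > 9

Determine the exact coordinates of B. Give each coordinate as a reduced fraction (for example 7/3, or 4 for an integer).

1. B_x = 1  [B = 2·M−A = 2·(21/2, 11)−(20, 9)]
2. B_y = 13  [B = 2·M−A = 2·(21/2, 11)−(20, 9)]
   so B = (1, 13)

B = (1, 13)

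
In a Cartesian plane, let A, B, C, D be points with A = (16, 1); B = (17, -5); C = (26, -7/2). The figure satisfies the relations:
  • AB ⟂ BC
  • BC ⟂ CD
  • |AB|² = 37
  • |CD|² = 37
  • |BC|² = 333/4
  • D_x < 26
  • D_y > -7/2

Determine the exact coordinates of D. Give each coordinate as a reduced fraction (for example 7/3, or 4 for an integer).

1. D_x = 25  [[BC ⟂ CD ⇒ 9x+3/2y-915/4=0] ∩ [|D−(26, -7/2)|²=37]]
2. D_y = 5/2  [[BC ⟂ CD ⇒ 9x+3/2y-915/4=0] ∩ [|D−(26, -7/2)|²=37]]
   so D = (25, 5/2)

D = (25, 5/2)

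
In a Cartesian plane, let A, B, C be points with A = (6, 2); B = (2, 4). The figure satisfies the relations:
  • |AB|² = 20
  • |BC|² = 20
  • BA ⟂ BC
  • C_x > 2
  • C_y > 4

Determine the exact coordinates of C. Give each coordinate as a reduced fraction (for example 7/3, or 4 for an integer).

1. C_x = 4  [[BA ⟂ BC ⇒ 4x-2y=0] ∩ [|C−(2, 4)|²=20]]
2. C_y = 8  [[BA ⟂ BC ⇒ 4x-2y=0] ∩ [|C−(2, 4)|²=20]]
   so C = (4, 8)

C = (4, 8)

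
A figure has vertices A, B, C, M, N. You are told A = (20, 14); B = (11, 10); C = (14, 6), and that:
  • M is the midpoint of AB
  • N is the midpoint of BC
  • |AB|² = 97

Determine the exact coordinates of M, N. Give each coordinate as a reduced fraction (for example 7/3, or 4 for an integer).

M = (31/2, 12)
N = (25/2, 8)

1. M_x = 31/2  [2·M = A+B = (20, 14)+(11, 10)]
2. M_y = 12  [2·M = A+B = (20, 14)+(11, 10)]
   so M = (31/2, 12)
3. N_x = 25/2  [2·N = B+C = (11, 10)+(14, 6)]
4. N_y = 8  [2·N = B+C = (11, 10)+(14, 6)]
   so N = (25/2, 8)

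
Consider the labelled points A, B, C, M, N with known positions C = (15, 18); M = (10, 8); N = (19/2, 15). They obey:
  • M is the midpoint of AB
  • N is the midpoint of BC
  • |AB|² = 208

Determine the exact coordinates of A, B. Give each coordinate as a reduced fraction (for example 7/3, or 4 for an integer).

A = (16, 4)
B = (4, 12)

1. B_x = 4  [B = 2·N−C = 2·(19/2, 15)−(15, 18)]
2. B_y = 12  [B = 2·N−C = 2·(19/2, 15)−(15, 18)]
   so B = (4, 12)
3. A_x = 16  [A = 2·M−B = 2·(10, 8)−(4, 12)]
4. A_y = 4  [A = 2·M−B = 2·(10, 8)−(4, 12)]
   so A = (16, 4)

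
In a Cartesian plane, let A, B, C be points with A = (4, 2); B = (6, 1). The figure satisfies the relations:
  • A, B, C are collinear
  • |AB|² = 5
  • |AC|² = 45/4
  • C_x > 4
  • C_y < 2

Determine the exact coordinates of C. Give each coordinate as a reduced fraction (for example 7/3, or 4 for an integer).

C = (7, 1/2)

1. C_x = 7  [[A, B, C are collinear ⇒ 1x+2y-8=0] ∩ [|C−(4, 2)|²=45/4]]
2. C_y = 1/2  [[A, B, C are collinear ⇒ 1x+2y-8=0] ∩ [|C−(4, 2)|²=45/4]]
   so C = (7, 1/2)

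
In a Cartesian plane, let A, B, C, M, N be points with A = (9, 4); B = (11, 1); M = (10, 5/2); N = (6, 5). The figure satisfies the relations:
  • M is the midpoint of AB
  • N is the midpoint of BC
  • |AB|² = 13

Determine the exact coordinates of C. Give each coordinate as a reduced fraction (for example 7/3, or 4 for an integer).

1. C_x = 1  [C = 2·N−B = 2·(6, 5)−(11, 1)]
2. C_y = 9  [C = 2·N−B = 2·(6, 5)−(11, 1)]
   so C = (1, 9)

C = (1, 9)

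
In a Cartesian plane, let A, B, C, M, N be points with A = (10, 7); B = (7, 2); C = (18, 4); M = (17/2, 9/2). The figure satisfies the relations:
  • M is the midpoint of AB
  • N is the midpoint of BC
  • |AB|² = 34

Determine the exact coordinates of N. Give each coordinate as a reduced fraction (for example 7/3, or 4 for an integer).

1. N_x = 25/2  [2·N = B+C = (7, 2)+(18, 4)]
2. N_y = 3  [2·N = B+C = (7, 2)+(18, 4)]
   so N = (25/2, 3)

N = (25/2, 3)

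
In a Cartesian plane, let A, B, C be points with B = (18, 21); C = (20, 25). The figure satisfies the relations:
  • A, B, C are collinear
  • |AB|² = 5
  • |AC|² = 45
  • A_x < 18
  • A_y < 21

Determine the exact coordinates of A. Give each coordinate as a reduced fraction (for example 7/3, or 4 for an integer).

1. A_x = 17  [[A, B, C are collinear ⇒ -4x+2y+30=0] ∩ [|A−(18, 21)|²=5]]
2. A_y = 19  [[A, B, C are collinear ⇒ -4x+2y+30=0] ∩ [|A−(18, 21)|²=5]]
   so A = (17, 19)

A = (17, 19)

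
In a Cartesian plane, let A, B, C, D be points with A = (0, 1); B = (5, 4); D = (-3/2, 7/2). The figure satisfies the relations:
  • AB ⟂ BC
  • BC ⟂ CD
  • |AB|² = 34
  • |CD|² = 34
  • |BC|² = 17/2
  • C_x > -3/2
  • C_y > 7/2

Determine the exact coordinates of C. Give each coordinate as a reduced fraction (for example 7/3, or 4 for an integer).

1. C_x = 7/2  [[AB ⟂ BC ⇒ 5x+3y-37=0] ∩ [|C−(-3/2, 7/2)|²=34]]
2. C_y = 13/2  [[AB ⟂ BC ⇒ 5x+3y-37=0] ∩ [|C−(-3/2, 7/2)|²=34]]
   so C = (7/2, 13/2)

C = (7/2, 13/2)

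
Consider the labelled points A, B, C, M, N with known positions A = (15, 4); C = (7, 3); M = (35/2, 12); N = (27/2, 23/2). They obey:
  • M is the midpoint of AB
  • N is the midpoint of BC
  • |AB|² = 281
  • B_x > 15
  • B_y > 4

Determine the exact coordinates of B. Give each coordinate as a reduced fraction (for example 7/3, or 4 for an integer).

1. B_x = 20  [B = 2·M−A = 2·(35/2, 12)−(15, 4)]
2. B_y = 20  [B = 2·M−A = 2·(35/2, 12)−(15, 4)]
   so B = (20, 20)

B = (20, 20)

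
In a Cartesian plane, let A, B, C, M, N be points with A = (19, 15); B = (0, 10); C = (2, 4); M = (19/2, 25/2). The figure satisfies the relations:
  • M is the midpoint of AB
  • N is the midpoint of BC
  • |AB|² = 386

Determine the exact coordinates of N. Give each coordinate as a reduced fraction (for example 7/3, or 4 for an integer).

1. N_x = 1  [2·N = B+C = (0, 10)+(2, 4)]
2. N_y = 7  [2·N = B+C = (0, 10)+(2, 4)]
   so N = (1, 7)

N = (1, 7)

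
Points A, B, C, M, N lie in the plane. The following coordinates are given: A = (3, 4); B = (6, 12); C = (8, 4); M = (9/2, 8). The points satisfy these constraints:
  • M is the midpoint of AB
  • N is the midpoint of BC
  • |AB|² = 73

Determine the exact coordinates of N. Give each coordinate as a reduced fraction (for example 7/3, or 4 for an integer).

N = (7, 8)

1. N_x = 7  [2·N = B+C = (6, 12)+(8, 4)]
2. N_y = 8  [2·N = B+C = (6, 12)+(8, 4)]
   so N = (7, 8)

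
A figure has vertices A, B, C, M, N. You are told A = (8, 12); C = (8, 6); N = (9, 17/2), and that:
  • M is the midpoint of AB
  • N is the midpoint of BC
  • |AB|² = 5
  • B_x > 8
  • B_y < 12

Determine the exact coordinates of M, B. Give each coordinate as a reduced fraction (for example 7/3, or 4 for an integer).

M = (9, 23/2)
B = (10, 11)

1. B_x = 10  [B = 2·N−C = 2·(9, 17/2)−(8, 6)]
2. B_y = 11  [B = 2·N−C = 2·(9, 17/2)−(8, 6)]
   so B = (10, 11)
3. M_x = 9  [2·M = A+B = (8, 12)+(10, 11)]
4. M_y = 23/2  [2·M = A+B = (8, 12)+(10, 11)]
   so M = (9, 23/2)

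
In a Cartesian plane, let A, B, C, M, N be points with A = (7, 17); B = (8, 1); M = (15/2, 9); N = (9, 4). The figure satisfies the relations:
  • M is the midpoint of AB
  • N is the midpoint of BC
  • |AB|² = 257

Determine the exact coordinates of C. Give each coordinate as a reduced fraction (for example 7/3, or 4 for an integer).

1. C_x = 10  [C = 2·N−B = 2·(9, 4)−(8, 1)]
2. C_y = 7  [C = 2·N−B = 2·(9, 4)−(8, 1)]
   so C = (10, 7)

C = (10, 7)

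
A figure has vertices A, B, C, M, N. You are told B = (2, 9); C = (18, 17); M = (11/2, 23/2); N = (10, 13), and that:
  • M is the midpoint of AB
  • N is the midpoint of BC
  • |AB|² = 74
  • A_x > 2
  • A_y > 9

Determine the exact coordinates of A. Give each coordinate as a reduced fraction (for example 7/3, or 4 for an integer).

A = (9, 14)

1. A_x = 9  [A = 2·M−B = 2·(11/2, 23/2)−(2, 9)]
2. A_y = 14  [A = 2·M−B = 2·(11/2, 23/2)−(2, 9)]
   so A = (9, 14)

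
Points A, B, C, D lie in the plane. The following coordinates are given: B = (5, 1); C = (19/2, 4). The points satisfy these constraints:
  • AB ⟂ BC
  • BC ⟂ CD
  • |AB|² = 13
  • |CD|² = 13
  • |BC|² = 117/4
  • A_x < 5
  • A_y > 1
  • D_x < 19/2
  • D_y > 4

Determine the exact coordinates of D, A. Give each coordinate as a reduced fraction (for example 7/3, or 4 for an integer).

1. D_x = 15/2  [[BC ⟂ CD ⇒ 9/2x+3y-219/4=0] ∩ [|D−(19/2, 4)|²=13]]
2. D_y = 7  [[BC ⟂ CD ⇒ 9/2x+3y-219/4=0] ∩ [|D−(19/2, 4)|²=13]]
   so D = (15/2, 7)
3. A_x = 3  [[AB ⟂ BC ⇒ -9/2x-3y+51/2=0] ∩ [|A−(5, 1)|²=13]]
4. A_y = 4  [[AB ⟂ BC ⇒ -9/2x-3y+51/2=0] ∩ [|A−(5, 1)|²=13]]
   so A = (3, 4)

D = (15/2, 7)
A = (3, 4)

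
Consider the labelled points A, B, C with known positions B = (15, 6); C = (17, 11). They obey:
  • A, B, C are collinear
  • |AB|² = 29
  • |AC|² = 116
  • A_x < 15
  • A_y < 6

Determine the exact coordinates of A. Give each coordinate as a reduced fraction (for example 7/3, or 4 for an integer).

1. A_x = 13  [[A, B, C are collinear ⇒ -5x+2y+63=0] ∩ [|A−(15, 6)|²=29]]
2. A_y = 1  [[A, B, C are collinear ⇒ -5x+2y+63=0] ∩ [|A−(15, 6)|²=29]]
   so A = (13, 1)

A = (13, 1)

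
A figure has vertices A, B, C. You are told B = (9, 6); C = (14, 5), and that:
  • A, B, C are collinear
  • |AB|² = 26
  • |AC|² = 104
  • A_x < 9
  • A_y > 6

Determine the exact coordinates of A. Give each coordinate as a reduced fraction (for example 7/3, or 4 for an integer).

1. A_x = 4  [[A, B, C are collinear ⇒ 1x+5y-39=0] ∩ [|A−(9, 6)|²=26]]
2. A_y = 7  [[A, B, C are collinear ⇒ 1x+5y-39=0] ∩ [|A−(9, 6)|²=26]]
   so A = (4, 7)

A = (4, 7)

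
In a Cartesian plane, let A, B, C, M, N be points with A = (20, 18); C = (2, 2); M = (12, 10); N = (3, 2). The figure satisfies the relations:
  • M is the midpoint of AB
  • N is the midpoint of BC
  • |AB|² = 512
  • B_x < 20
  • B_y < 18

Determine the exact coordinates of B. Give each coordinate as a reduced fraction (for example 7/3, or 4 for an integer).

B = (4, 2)

1. B_x = 4  [B = 2·M−A = 2·(12, 10)−(20, 18)]
2. B_y = 2  [B = 2·M−A = 2·(12, 10)−(20, 18)]
   so B = (4, 2)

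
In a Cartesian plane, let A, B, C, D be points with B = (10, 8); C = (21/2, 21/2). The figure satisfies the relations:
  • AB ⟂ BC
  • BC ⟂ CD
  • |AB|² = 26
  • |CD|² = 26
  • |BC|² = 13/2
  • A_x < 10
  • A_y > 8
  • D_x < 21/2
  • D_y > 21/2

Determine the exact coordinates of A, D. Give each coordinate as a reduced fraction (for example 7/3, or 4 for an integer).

1. A_x = 5  [[AB ⟂ BC ⇒ -1/2x-5/2y+25=0] ∩ [|A−(10, 8)|²=26]]
2. A_y = 9  [[AB ⟂ BC ⇒ -1/2x-5/2y+25=0] ∩ [|A−(10, 8)|²=26]]
   so A = (5, 9)
3. D_x = 11/2  [[BC ⟂ CD ⇒ 1/2x+5/2y-63/2=0] ∩ [|D−(21/2, 21/2)|²=26]]
4. D_y = 23/2  [[BC ⟂ CD ⇒ 1/2x+5/2y-63/2=0] ∩ [|D−(21/2, 21/2)|²=26]]
   so D = (11/2, 23/2)

A = (5, 9)
D = (11/2, 23/2)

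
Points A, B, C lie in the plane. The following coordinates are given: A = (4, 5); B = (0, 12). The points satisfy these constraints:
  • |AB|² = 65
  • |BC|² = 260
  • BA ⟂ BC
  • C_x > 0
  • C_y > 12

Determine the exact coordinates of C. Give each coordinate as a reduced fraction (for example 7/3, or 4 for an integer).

C = (14, 20)

1. C_x = 14  [[BA ⟂ BC ⇒ 4x-7y+84=0] ∩ [|C−(0, 12)|²=260]]
2. C_y = 20  [[BA ⟂ BC ⇒ 4x-7y+84=0] ∩ [|C−(0, 12)|²=260]]
   so C = (14, 20)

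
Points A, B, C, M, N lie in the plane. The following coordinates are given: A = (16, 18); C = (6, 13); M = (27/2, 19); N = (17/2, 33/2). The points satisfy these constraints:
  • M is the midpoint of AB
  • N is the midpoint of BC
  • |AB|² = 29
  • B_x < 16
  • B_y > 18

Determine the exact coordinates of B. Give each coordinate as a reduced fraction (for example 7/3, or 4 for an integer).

1. B_x = 11  [B = 2·M−A = 2·(27/2, 19)−(16, 18)]
2. B_y = 20  [B = 2·M−A = 2·(27/2, 19)−(16, 18)]
   so B = (11, 20)

B = (11, 20)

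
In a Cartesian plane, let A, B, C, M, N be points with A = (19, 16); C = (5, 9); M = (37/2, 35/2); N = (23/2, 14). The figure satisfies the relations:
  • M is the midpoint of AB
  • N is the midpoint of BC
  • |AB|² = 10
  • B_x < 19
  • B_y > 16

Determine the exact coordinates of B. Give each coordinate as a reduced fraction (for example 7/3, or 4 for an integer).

B = (18, 19)

1. B_x = 18  [B = 2·M−A = 2·(37/2, 35/2)−(19, 16)]
2. B_y = 19  [B = 2·M−A = 2·(37/2, 35/2)−(19, 16)]
   so B = (18, 19)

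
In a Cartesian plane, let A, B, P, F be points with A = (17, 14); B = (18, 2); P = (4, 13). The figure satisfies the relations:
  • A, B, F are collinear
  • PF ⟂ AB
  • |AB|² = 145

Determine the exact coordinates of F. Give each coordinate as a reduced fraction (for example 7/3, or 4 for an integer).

1. F_x = 2464/145  [[A, B, F are collinear ⇒ 12x+1y-218=0] ∩ [PF ⟂ AB ⇒ 1x-12y+152=0]]
2. F_y = 2042/145  [[A, B, F are collinear ⇒ 12x+1y-218=0] ∩ [PF ⟂ AB ⇒ 1x-12y+152=0]]
   so F = (2464/145, 2042/145)

F = (2464/145, 2042/145)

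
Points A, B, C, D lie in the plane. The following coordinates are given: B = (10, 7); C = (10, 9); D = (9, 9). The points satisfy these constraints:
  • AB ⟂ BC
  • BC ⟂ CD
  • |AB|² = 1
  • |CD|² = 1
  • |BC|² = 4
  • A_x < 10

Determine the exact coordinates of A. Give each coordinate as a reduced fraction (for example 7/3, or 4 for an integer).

A = (9, 7)

1. A_x = 9  [[AB ⟂ BC ⇒ -2y+14=0] ∩ [|A−(10, 7)|²=1]]
2. A_y = 7  [[AB ⟂ BC ⇒ -2y+14=0] ∩ [|A−(10, 7)|²=1]]
   so A = (9, 7)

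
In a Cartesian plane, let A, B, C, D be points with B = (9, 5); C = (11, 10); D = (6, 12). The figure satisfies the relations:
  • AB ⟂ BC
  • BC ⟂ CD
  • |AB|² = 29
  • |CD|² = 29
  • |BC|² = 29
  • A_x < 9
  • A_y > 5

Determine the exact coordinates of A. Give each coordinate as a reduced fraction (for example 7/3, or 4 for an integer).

1. A_x = 4  [[AB ⟂ BC ⇒ -2x-5y+43=0] ∩ [|A−(9, 5)|²=29]]
2. A_y = 7  [[AB ⟂ BC ⇒ -2x-5y+43=0] ∩ [|A−(9, 5)|²=29]]
   so A = (4, 7)

A = (4, 7)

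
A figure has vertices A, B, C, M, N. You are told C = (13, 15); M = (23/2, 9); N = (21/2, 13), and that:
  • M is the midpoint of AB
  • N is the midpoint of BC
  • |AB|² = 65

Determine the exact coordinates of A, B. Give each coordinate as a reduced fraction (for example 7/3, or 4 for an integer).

1. B_x = 8  [B = 2·N−C = 2·(21/2, 13)−(13, 15)]
2. B_y = 11  [B = 2·N−C = 2·(21/2, 13)−(13, 15)]
   so B = (8, 11)
3. A_x = 15  [A = 2·M−B = 2·(23/2, 9)−(8, 11)]
4. A_y = 7  [A = 2·M−B = 2·(23/2, 9)−(8, 11)]
   so A = (15, 7)

A = (15, 7)
B = (8, 11)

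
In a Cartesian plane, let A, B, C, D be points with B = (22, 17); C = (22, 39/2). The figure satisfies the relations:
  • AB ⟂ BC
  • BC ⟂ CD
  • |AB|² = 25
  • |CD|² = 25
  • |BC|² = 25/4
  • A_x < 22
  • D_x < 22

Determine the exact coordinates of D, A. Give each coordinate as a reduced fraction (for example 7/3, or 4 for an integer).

D = (17, 39/2)
A = (17, 17)

1. D_x = 17  [[BC ⟂ CD ⇒ 5/2y-195/4=0] ∩ [|D−(22, 39/2)|²=25]]
2. D_y = 39/2  [[BC ⟂ CD ⇒ 5/2y-195/4=0] ∩ [|D−(22, 39/2)|²=25]]
   so D = (17, 39/2)
3. A_x = 17  [[AB ⟂ BC ⇒ -5/2y+85/2=0] ∩ [|A−(22, 17)|²=25]]
4. A_y = 17  [[AB ⟂ BC ⇒ -5/2y+85/2=0] ∩ [|A−(22, 17)|²=25]]
   so A = (17, 17)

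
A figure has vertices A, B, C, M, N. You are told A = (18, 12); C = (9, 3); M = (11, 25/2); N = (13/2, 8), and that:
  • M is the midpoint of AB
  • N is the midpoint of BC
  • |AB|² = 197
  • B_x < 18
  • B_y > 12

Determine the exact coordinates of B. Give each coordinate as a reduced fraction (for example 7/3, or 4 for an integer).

B = (4, 13)

1. B_x = 4  [B = 2·M−A = 2·(11, 25/2)−(18, 12)]
2. B_y = 13  [B = 2·M−A = 2·(11, 25/2)−(18, 12)]
   so B = (4, 13)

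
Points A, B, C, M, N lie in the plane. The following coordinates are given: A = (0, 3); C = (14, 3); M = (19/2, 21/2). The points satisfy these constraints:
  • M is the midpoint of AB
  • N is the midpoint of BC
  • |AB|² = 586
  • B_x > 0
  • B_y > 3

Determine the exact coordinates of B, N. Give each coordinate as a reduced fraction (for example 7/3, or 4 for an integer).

B = (19, 18)
N = (33/2, 21/2)

1. B_x = 19  [B = 2·M−A = 2·(19/2, 21/2)−(0, 3)]
2. B_y = 18  [B = 2·M−A = 2·(19/2, 21/2)−(0, 3)]
   so B = (19, 18)
3. N_x = 33/2  [2·N = B+C = (19, 18)+(14, 3)]
4. N_y = 21/2  [2·N = B+C = (19, 18)+(14, 3)]
   so N = (33/2, 21/2)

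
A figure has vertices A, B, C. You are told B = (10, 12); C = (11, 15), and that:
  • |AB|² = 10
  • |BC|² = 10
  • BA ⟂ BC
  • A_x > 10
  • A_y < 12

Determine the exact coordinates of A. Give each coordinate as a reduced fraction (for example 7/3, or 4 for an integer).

A = (13, 11)

1. A_x = 13  [[BA ⟂ BC ⇒ 1x+3y-46=0] ∩ [|A−(10, 12)|²=10]]
2. A_y = 11  [[BA ⟂ BC ⇒ 1x+3y-46=0] ∩ [|A−(10, 12)|²=10]]
   so A = (13, 11)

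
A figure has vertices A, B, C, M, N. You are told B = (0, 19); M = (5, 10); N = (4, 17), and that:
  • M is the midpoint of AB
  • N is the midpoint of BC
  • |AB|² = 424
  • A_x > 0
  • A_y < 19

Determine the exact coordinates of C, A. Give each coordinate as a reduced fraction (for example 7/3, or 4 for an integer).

C = (8, 15)
A = (10, 1)

1. A_x = 10  [A = 2·M−B = 2·(5, 10)−(0, 19)]
2. A_y = 1  [A = 2·M−B = 2·(5, 10)−(0, 19)]
   so A = (10, 1)
3. C_x = 8  [C = 2·N−B = 2·(4, 17)−(0, 19)]
4. C_y = 15  [C = 2·N−B = 2·(4, 17)−(0, 19)]
   so C = (8, 15)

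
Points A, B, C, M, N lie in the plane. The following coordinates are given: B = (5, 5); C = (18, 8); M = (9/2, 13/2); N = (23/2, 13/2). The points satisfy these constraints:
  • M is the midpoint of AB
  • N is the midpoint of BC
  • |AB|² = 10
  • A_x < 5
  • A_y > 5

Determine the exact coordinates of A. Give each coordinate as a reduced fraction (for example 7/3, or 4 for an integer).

1. A_x = 4  [A = 2·M−B = 2·(9/2, 13/2)−(5, 5)]
2. A_y = 8  [A = 2·M−B = 2·(9/2, 13/2)−(5, 5)]
   so A = (4, 8)

A = (4, 8)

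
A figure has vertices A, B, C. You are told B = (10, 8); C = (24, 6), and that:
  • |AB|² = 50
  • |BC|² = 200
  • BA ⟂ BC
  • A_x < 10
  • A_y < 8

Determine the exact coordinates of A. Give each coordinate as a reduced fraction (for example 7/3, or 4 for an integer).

1. A_x = 9  [[BA ⟂ BC ⇒ 14x-2y-124=0] ∩ [|A−(10, 8)|²=50]]
2. A_y = 1  [[BA ⟂ BC ⇒ 14x-2y-124=0] ∩ [|A−(10, 8)|²=50]]
   so A = (9, 1)

A = (9, 1)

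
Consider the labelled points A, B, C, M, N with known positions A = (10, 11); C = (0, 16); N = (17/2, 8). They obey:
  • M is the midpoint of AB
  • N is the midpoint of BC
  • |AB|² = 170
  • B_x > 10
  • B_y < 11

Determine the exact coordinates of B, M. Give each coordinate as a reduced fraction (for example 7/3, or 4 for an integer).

1. B_x = 17  [B = 2·N−C = 2·(17/2, 8)−(0, 16)]
2. B_y = 0  [B = 2·N−C = 2·(17/2, 8)−(0, 16)]
   so B = (17, 0)
3. M_x = 27/2  [2·M = A+B = (10, 11)+(17, 0)]
4. M_y = 11/2  [2·M = A+B = (10, 11)+(17, 0)]
   so M = (27/2, 11/2)

B = (17, 0)
M = (27/2, 11/2)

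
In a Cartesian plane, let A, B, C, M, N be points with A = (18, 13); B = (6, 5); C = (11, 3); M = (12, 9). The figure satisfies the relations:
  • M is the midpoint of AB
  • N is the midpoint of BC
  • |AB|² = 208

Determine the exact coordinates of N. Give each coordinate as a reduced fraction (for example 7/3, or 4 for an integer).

1. N_x = 17/2  [2·N = B+C = (6, 5)+(11, 3)]
2. N_y = 4  [2·N = B+C = (6, 5)+(11, 3)]
   so N = (17/2, 4)

N = (17/2, 4)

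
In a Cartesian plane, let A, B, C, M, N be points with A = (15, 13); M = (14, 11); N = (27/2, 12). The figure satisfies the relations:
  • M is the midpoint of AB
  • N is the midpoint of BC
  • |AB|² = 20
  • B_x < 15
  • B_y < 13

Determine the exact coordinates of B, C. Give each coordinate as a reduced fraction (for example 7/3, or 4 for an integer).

B = (13, 9)
C = (14, 15)

1. B_x = 13  [B = 2·M−A = 2·(14, 11)−(15, 13)]
2. B_y = 9  [B = 2·M−A = 2·(14, 11)−(15, 13)]
   so B = (13, 9)
3. C_x = 14  [C = 2·N−B = 2·(27/2, 12)−(13, 9)]
4. C_y = 15  [C = 2·N−B = 2·(27/2, 12)−(13, 9)]
   so C = (14, 15)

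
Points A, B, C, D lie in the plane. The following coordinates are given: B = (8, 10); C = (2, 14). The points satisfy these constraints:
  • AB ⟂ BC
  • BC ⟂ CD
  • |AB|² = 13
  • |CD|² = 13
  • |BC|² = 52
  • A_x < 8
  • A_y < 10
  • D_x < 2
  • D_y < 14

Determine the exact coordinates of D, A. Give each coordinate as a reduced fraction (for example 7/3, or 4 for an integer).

D = (0, 11)
A = (6, 7)

1. D_x = 0  [[BC ⟂ CD ⇒ -6x+4y-44=0] ∩ [|D−(2, 14)|²=13]]
2. D_y = 11  [[BC ⟂ CD ⇒ -6x+4y-44=0] ∩ [|D−(2, 14)|²=13]]
   so D = (0, 11)
3. A_x = 6  [[AB ⟂ BC ⇒ 6x-4y-8=0] ∩ [|A−(8, 10)|²=13]]
4. A_y = 7  [[AB ⟂ BC ⇒ 6x-4y-8=0] ∩ [|A−(8, 10)|²=13]]
   so A = (6, 7)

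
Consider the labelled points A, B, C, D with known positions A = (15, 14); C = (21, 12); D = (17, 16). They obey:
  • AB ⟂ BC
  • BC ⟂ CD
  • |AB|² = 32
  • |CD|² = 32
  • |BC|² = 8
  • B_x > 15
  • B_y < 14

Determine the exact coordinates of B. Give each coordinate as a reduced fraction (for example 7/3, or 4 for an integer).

1. B_x = 19  [[BC ⟂ CD ⇒ 4x-4y-36=0] ∩ [|B−(15, 14)|²=32]]
2. B_y = 10  [[BC ⟂ CD ⇒ 4x-4y-36=0] ∩ [|B−(15, 14)|²=32]]
   so B = (19, 10)

B = (19, 10)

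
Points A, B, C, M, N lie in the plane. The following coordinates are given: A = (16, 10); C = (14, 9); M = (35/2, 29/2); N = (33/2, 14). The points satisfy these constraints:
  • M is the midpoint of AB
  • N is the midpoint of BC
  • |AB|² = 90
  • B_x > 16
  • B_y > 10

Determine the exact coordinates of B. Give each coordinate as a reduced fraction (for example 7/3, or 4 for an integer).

B = (19, 19)

1. B_x = 19  [B = 2·M−A = 2·(35/2, 29/2)−(16, 10)]
2. B_y = 19  [B = 2·M−A = 2·(35/2, 29/2)−(16, 10)]
   so B = (19, 19)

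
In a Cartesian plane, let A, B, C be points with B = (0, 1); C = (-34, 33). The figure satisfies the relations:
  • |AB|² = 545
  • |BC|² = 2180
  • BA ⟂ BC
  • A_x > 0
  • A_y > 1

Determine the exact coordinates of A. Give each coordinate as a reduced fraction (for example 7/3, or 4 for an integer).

1. A_x = 16  [[BA ⟂ BC ⇒ -34x+32y-32=0] ∩ [|A−(0, 1)|²=545]]
2. A_y = 18  [[BA ⟂ BC ⇒ -34x+32y-32=0] ∩ [|A−(0, 1)|²=545]]
   so A = (16, 18)

A = (16, 18)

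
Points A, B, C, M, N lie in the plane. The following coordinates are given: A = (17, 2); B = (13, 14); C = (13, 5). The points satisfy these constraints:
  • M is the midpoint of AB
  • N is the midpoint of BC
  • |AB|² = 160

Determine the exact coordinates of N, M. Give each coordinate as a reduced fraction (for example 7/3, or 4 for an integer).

1. M_x = 15  [2·M = A+B = (17, 2)+(13, 14)]
2. M_y = 8  [2·M = A+B = (17, 2)+(13, 14)]
   so M = (15, 8)
3. N_x = 13  [2·N = B+C = (13, 14)+(13, 5)]
4. N_y = 19/2  [2·N = B+C = (13, 14)+(13, 5)]
   so N = (13, 19/2)

N = (13, 19/2)
M = (15, 8)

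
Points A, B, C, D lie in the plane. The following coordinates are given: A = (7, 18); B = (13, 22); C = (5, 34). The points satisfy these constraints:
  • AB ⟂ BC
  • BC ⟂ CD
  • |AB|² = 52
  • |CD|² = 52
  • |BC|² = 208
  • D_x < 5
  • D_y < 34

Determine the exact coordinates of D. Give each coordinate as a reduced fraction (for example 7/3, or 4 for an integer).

1. D_x = -1  [[BC ⟂ CD ⇒ -8x+12y-368=0] ∩ [|D−(5, 34)|²=52]]
2. D_y = 30  [[BC ⟂ CD ⇒ -8x+12y-368=0] ∩ [|D−(5, 34)|²=52]]
   so D = (-1, 30)

D = (-1, 30)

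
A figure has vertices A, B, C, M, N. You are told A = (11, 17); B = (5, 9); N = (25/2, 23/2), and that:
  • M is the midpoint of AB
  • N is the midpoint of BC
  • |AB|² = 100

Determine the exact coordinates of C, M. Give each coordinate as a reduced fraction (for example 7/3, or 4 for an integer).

C = (20, 14)
M = (8, 13)

1. M_x = 8  [2·M = A+B = (11, 17)+(5, 9)]
2. M_y = 13  [2·M = A+B = (11, 17)+(5, 9)]
   so M = (8, 13)
3. C_x = 20  [C = 2·N−B = 2·(25/2, 23/2)−(5, 9)]
4. C_y = 14  [C = 2·N−B = 2·(25/2, 23/2)−(5, 9)]
   so C = (20, 14)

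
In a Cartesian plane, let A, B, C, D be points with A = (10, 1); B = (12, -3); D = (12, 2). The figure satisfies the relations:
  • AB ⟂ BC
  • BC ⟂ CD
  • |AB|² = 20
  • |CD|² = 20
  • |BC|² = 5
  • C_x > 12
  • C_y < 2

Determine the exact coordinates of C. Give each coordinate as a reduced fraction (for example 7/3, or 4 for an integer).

1. C_x = 14  [[AB ⟂ BC ⇒ 2x-4y-36=0] ∩ [|C−(12, 2)|²=20]]
2. C_y = -2  [[AB ⟂ BC ⇒ 2x-4y-36=0] ∩ [|C−(12, 2)|²=20]]
   so C = (14, -2)

C = (14, -2)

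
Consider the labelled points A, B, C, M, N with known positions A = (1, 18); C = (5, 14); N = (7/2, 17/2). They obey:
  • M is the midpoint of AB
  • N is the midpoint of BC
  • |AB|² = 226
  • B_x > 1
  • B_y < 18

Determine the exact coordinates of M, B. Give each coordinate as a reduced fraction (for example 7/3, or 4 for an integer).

M = (3/2, 21/2)
B = (2, 3)

1. B_x = 2  [B = 2·N−C = 2·(7/2, 17/2)−(5, 14)]
2. B_y = 3  [B = 2·N−C = 2·(7/2, 17/2)−(5, 14)]
   so B = (2, 3)
3. M_x = 3/2  [2·M = A+B = (1, 18)+(2, 3)]
4. M_y = 21/2  [2·M = A+B = (1, 18)+(2, 3)]
   so M = (3/2, 21/2)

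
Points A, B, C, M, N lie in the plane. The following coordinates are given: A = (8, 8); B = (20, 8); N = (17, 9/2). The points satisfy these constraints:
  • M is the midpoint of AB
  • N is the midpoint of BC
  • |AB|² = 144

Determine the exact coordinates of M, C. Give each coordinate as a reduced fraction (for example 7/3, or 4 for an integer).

M = (14, 8)
C = (14, 1)

1. M_x = 14  [2·M = A+B = (8, 8)+(20, 8)]
2. M_y = 8  [2·M = A+B = (8, 8)+(20, 8)]
   so M = (14, 8)
3. C_x = 14  [C = 2·N−B = 2·(17, 9/2)−(20, 8)]
4. C_y = 1  [C = 2·N−B = 2·(17, 9/2)−(20, 8)]
   so C = (14, 1)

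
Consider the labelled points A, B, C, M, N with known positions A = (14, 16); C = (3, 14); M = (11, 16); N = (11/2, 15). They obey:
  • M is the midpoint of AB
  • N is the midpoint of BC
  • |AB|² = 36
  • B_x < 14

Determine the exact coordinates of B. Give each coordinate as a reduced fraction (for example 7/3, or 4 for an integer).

B = (8, 16)

1. B_x = 8  [B = 2·M−A = 2·(11, 16)−(14, 16)]
2. B_y = 16  [B = 2·M−A = 2·(11, 16)−(14, 16)]
   so B = (8, 16)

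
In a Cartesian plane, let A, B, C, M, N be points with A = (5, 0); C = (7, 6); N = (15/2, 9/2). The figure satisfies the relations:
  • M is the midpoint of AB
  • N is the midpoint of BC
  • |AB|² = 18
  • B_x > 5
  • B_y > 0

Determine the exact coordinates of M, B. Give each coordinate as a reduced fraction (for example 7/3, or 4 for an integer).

M = (13/2, 3/2)
B = (8, 3)

1. B_x = 8  [B = 2·N−C = 2·(15/2, 9/2)−(7, 6)]
2. B_y = 3  [B = 2·N−C = 2·(15/2, 9/2)−(7, 6)]
   so B = (8, 3)
3. M_x = 13/2  [2·M = A+B = (5, 0)+(8, 3)]
4. M_y = 3/2  [2·M = A+B = (5, 0)+(8, 3)]
   so M = (13/2, 3/2)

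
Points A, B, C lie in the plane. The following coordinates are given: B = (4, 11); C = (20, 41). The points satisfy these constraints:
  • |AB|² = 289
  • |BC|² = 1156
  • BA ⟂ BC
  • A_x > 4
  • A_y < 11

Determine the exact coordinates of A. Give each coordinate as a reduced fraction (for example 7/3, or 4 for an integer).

A = (19, 3)

1. A_x = 19  [[BA ⟂ BC ⇒ 16x+30y-394=0] ∩ [|A−(4, 11)|²=289]]
2. A_y = 3  [[BA ⟂ BC ⇒ 16x+30y-394=0] ∩ [|A−(4, 11)|²=289]]
   so A = (19, 3)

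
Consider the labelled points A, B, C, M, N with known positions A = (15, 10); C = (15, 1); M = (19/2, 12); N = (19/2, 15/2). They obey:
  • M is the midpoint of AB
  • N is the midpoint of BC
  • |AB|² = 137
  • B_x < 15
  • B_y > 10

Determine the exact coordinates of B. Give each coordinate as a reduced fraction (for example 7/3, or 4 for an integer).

B = (4, 14)

1. B_x = 4  [B = 2·M−A = 2·(19/2, 12)−(15, 10)]
2. B_y = 14  [B = 2·M−A = 2·(19/2, 12)−(15, 10)]
   so B = (4, 14)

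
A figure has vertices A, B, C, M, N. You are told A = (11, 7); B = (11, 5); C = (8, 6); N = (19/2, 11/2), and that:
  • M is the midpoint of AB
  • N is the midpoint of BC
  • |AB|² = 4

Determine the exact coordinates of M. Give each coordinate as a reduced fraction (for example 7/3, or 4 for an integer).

1. M_x = 11  [2·M = A+B = (11, 7)+(11, 5)]
2. M_y = 6  [2·M = A+B = (11, 7)+(11, 5)]
   so M = (11, 6)

M = (11, 6)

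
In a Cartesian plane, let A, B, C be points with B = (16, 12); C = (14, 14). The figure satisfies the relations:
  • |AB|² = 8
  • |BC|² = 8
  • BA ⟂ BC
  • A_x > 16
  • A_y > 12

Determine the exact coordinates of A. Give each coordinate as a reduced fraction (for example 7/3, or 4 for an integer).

A = (18, 14)

1. A_x = 18  [[BA ⟂ BC ⇒ -2x+2y+8=0] ∩ [|A−(16, 12)|²=8]]
2. A_y = 14  [[BA ⟂ BC ⇒ -2x+2y+8=0] ∩ [|A−(16, 12)|²=8]]
   so A = (18, 14)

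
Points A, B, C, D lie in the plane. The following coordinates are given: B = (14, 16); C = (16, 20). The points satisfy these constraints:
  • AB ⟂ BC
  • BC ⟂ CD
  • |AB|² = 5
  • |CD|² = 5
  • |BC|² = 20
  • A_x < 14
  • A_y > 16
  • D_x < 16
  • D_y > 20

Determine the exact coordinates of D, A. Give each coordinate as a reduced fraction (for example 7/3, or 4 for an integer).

D = (14, 21)
A = (12, 17)

1. D_x = 14  [[BC ⟂ CD ⇒ 2x+4y-112=0] ∩ [|D−(16, 20)|²=5]]
2. D_y = 21  [[BC ⟂ CD ⇒ 2x+4y-112=0] ∩ [|D−(16, 20)|²=5]]
   so D = (14, 21)
3. A_x = 12  [[AB ⟂ BC ⇒ -2x-4y+92=0] ∩ [|A−(14, 16)|²=5]]
4. A_y = 17  [[AB ⟂ BC ⇒ -2x-4y+92=0] ∩ [|A−(14, 16)|²=5]]
   so A = (12, 17)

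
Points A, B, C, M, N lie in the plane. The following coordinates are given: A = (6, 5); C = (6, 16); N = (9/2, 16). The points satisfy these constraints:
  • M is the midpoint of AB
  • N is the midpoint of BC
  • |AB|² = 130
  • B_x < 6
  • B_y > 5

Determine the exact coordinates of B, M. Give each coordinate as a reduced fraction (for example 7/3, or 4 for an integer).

B = (3, 16)
M = (9/2, 21/2)

1. B_x = 3  [B = 2·N−C = 2·(9/2, 16)−(6, 16)]
2. B_y = 16  [B = 2·N−C = 2·(9/2, 16)−(6, 16)]
   so B = (3, 16)
3. M_x = 9/2  [2·M = A+B = (6, 5)+(3, 16)]
4. M_y = 21/2  [2·M = A+B = (6, 5)+(3, 16)]
   so M = (9/2, 21/2)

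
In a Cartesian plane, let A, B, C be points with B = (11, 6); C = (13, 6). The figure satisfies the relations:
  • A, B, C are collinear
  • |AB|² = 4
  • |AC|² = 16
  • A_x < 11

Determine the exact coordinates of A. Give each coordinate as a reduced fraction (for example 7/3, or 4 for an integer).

1. A_x = 9  [[A, B, C are collinear ⇒ 2y-12=0] ∩ [|A−(11, 6)|²=4]]
2. A_y = 6  [[A, B, C are collinear ⇒ 2y-12=0] ∩ [|A−(11, 6)|²=4]]
   so A = (9, 6)

A = (9, 6)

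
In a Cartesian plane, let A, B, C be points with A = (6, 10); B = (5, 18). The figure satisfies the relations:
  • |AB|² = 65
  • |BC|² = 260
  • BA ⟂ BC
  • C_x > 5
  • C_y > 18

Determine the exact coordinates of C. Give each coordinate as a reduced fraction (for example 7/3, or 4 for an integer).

C = (21, 20)

1. C_x = 21  [[BA ⟂ BC ⇒ 1x-8y+139=0] ∩ [|C−(5, 18)|²=260]]
2. C_y = 20  [[BA ⟂ BC ⇒ 1x-8y+139=0] ∩ [|C−(5, 18)|²=260]]
   so C = (21, 20)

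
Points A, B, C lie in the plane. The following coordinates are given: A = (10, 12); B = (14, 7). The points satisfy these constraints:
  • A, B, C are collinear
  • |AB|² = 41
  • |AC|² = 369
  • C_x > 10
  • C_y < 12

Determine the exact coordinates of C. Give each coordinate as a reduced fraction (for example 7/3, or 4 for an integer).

C = (22, -3)

1. C_x = 22  [[A, B, C are collinear ⇒ 5x+4y-98=0] ∩ [|C−(10, 12)|²=369]]
2. C_y = -3  [[A, B, C are collinear ⇒ 5x+4y-98=0] ∩ [|C−(10, 12)|²=369]]
   so C = (22, -3)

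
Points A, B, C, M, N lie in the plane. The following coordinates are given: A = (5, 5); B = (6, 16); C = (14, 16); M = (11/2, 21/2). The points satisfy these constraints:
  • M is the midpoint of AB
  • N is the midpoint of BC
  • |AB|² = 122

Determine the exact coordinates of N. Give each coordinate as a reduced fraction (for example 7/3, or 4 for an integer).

1. N_x = 10  [2·N = B+C = (6, 16)+(14, 16)]
2. N_y = 16  [2·N = B+C = (6, 16)+(14, 16)]
   so N = (10, 16)

N = (10, 16)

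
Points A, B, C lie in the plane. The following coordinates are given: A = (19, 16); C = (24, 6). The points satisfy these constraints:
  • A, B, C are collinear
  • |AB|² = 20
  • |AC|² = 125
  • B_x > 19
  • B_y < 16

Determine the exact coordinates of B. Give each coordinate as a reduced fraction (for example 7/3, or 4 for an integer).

B = (21, 12)

1. B_x = 21  [[A, B, C are collinear ⇒ -10x-5y+270=0] ∩ [|B−(19, 16)|²=20]]
2. B_y = 12  [[A, B, C are collinear ⇒ -10x-5y+270=0] ∩ [|B−(19, 16)|²=20]]
   so B = (21, 12)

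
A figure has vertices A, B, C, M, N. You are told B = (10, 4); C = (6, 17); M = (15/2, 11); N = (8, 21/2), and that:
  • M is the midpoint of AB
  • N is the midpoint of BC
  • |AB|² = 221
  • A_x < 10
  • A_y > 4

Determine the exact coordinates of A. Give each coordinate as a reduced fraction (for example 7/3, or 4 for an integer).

1. A_x = 5  [A = 2·M−B = 2·(15/2, 11)−(10, 4)]
2. A_y = 18  [A = 2·M−B = 2·(15/2, 11)−(10, 4)]
   so A = (5, 18)

A = (5, 18)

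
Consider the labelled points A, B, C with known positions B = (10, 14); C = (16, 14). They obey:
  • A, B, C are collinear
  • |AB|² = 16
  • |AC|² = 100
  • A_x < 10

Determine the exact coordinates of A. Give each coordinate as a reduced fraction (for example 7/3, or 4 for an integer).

A = (6, 14)

1. A_x = 6  [[A, B, C are collinear ⇒ 6y-84=0] ∩ [|A−(10, 14)|²=16]]
2. A_y = 14  [[A, B, C are collinear ⇒ 6y-84=0] ∩ [|A−(10, 14)|²=16]]
   so A = (6, 14)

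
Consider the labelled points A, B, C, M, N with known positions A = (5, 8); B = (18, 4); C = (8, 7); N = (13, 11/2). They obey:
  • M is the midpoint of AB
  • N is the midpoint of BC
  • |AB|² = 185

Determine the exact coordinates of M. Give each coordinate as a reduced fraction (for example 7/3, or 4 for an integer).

M = (23/2, 6)

1. M_x = 23/2  [2·M = A+B = (5, 8)+(18, 4)]
2. M_y = 6  [2·M = A+B = (5, 8)+(18, 4)]
   so M = (23/2, 6)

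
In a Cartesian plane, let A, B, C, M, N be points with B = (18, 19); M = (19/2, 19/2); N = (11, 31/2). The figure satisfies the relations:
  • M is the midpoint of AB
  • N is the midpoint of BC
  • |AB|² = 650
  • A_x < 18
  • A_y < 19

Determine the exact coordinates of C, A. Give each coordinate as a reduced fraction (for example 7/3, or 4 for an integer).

C = (4, 12)
A = (1, 0)

1. A_x = 1  [A = 2·M−B = 2·(19/2, 19/2)−(18, 19)]
2. A_y = 0  [A = 2·M−B = 2·(19/2, 19/2)−(18, 19)]
   so A = (1, 0)
3. C_x = 4  [C = 2·N−B = 2·(11, 31/2)−(18, 19)]
4. C_y = 12  [C = 2·N−B = 2·(11, 31/2)−(18, 19)]
   so C = (4, 12)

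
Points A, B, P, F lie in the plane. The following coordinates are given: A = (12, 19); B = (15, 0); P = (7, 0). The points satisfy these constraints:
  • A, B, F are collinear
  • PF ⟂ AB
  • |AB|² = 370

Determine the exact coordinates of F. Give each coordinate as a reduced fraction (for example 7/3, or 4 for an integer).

F = (2739/185, 228/185)

1. F_x = 2739/185  [[A, B, F are collinear ⇒ 19x+3y-285=0] ∩ [PF ⟂ AB ⇒ 3x-19y-21=0]]
2. F_y = 228/185  [[A, B, F are collinear ⇒ 19x+3y-285=0] ∩ [PF ⟂ AB ⇒ 3x-19y-21=0]]
   so F = (2739/185, 228/185)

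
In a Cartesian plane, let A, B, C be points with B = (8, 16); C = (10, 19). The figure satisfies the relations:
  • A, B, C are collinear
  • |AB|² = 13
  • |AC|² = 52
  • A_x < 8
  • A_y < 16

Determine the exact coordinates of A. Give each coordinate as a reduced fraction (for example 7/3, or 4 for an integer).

1. A_x = 6  [[A, B, C are collinear ⇒ -3x+2y-8=0] ∩ [|A−(8, 16)|²=13]]
2. A_y = 13  [[A, B, C are collinear ⇒ -3x+2y-8=0] ∩ [|A−(8, 16)|²=13]]
   so A = (6, 13)

A = (6, 13)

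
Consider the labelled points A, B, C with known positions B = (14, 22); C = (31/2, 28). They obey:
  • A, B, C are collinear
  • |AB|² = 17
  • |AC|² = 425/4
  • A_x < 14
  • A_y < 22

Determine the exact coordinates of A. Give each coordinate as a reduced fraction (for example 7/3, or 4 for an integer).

A = (13, 18)

1. A_x = 13  [[A, B, C are collinear ⇒ -6x+3/2y+51=0] ∩ [|A−(14, 22)|²=17]]
2. A_y = 18  [[A, B, C are collinear ⇒ -6x+3/2y+51=0] ∩ [|A−(14, 22)|²=17]]
   so A = (13, 18)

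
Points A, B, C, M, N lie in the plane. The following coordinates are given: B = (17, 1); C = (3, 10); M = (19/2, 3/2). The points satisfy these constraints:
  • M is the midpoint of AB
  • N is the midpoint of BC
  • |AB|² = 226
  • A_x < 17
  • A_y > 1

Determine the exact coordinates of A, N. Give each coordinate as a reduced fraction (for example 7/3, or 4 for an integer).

A = (2, 2)
N = (10, 11/2)

1. A_x = 2  [A = 2·M−B = 2·(19/2, 3/2)−(17, 1)]
2. A_y = 2  [A = 2·M−B = 2·(19/2, 3/2)−(17, 1)]
   so A = (2, 2)
3. N_x = 10  [2·N = B+C = (17, 1)+(3, 10)]
4. N_y = 11/2  [2·N = B+C = (17, 1)+(3, 10)]
   so N = (10, 11/2)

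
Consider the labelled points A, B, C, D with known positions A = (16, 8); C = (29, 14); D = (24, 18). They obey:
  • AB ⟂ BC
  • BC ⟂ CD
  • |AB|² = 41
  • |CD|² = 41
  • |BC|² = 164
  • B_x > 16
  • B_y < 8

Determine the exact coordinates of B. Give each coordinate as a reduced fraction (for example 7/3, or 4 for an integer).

1. B_x = 21  [[BC ⟂ CD ⇒ 5x-4y-89=0] ∩ [|B−(16, 8)|²=41]]
2. B_y = 4  [[BC ⟂ CD ⇒ 5x-4y-89=0] ∩ [|B−(16, 8)|²=41]]
   so B = (21, 4)

B = (21, 4)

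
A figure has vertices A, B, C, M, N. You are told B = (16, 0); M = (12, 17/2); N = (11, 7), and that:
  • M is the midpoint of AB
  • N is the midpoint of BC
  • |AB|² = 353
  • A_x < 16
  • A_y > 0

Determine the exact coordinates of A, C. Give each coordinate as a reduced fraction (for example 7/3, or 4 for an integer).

1. A_x = 8  [A = 2·M−B = 2·(12, 17/2)−(16, 0)]
2. A_y = 17  [A = 2·M−B = 2·(12, 17/2)−(16, 0)]
   so A = (8, 17)
3. C_x = 6  [C = 2·N−B = 2·(11, 7)−(16, 0)]
4. C_y = 14  [C = 2·N−B = 2·(11, 7)−(16, 0)]
   so C = (6, 14)

A = (8, 17)
C = (6, 14)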